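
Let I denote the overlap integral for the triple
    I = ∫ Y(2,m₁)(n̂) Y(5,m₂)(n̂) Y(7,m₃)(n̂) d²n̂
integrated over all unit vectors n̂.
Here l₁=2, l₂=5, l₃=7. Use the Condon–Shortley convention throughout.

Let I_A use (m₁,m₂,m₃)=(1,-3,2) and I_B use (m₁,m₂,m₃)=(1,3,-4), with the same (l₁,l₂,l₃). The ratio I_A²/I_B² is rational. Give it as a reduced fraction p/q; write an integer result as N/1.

l's match ⇒ only the (l;m) 3-j factors differ between A and B.
A: triangle coeff Δ(2,5,7) = 1/15015; Σ_t [0,0]: t=0:+1/483840 = 1/483840; (3j)²=6/1001 [(2 5 7; 1 -3 2)], sign=-1
B: triangle coeff Δ(2,5,7) = 1/15015; Σ_t [0,0]: t=0:+1/483840 = 1/483840; (3j)²=3/91 [(2 5 7; 1 3 -4)], sign=-1
I_A²/I_B² = (6/1001)/(3/91) = 2/11

2/11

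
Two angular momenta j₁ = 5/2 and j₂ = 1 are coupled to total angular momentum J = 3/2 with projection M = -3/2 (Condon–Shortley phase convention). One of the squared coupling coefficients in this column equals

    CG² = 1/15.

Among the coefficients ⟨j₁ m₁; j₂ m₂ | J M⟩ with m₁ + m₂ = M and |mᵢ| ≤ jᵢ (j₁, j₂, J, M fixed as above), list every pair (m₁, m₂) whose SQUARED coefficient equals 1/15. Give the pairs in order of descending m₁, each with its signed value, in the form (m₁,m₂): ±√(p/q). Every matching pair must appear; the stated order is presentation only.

Admissible pairs with m₁+m₂ = M = -3/2: (-5/2,1), (-3/2,0), (-1/2,-1)
  (m₁,m₂)=(-1/2,-1): CG² = 1/15, CG = +√(1/15)   ← matches the target
  (m₁,m₂)=(-3/2,0): CG² = 4/15, CG = −√(4/15)
  (m₁,m₂)=(-5/2,1): CG² = 2/3, CG = +√(2/3)
Pairs with CG² = 1/15: (-1/2,-1): +√(1/15)

(-1/2,-1): +√(1/15)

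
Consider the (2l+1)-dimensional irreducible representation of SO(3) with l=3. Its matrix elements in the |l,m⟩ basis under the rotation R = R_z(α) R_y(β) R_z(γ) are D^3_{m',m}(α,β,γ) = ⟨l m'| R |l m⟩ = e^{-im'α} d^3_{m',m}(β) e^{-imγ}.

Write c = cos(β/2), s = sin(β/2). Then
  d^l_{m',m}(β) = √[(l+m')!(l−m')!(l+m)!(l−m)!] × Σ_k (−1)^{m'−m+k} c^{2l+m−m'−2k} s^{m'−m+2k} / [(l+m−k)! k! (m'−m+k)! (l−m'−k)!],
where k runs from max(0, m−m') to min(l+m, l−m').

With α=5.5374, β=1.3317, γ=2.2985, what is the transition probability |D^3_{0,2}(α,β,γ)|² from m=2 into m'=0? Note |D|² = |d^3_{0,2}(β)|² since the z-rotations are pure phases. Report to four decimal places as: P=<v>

P=0.0937

D^3_{0,2}(5.5374,1.3317,2.2985) = e^{-i·0·5.5374}·d^3_{0,2}(1.3317)·e^{-i·2·2.2985}. Compute d first:
Half-angle: c=0.786392, s=0.617728. N=√(6·6·120·1)=65.726707
k∈{2,3} keeps every argument non-negative
  k=2: (−1)^0·65.7267/(12)·0.7864^4·0.6177^2 = +0.799303
  k=3: (−1)^1·65.7267/(12)·0.7864^2·0.6177^4 = -0.493205
d^3_{0,2}(1.3317) = +0.799303 -0.493205 = +0.306098
|D^3_{0,2}|² = |d^3_{0,2}(β)|² = (+0.306098)² = 0.093696 (the z-rotation phases have unit modulus)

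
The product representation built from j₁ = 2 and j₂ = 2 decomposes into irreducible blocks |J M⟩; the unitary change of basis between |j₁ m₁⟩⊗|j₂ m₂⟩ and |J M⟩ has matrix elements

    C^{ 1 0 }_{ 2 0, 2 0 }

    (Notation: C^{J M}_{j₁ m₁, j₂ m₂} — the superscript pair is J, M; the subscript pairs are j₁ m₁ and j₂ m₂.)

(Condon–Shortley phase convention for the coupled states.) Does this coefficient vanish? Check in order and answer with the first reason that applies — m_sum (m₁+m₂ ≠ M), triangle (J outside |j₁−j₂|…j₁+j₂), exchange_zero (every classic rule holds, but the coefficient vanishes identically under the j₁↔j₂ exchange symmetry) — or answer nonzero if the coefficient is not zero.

exchange_zero

m-sum: m₁+m₂ = 0+0 = 0, M = 0  ✓
triangle: |j₁−j₂| = 0 ≤ J = 1 ≤ j₁+j₂ = 4  ✓
exchange: j₁=j₂ and m₁=m₂, and (−1)^(j₁+j₂−J) = (−1)^3 = −1 forces ⟨j₁m₁;j₂m₂|JM⟩ = −⟨j₂m₂;j₁m₁|JM⟩ = −⟨j₁m₁;j₂m₂|JM⟩ ⇒ the coefficient vanishes identically
Racah sum check: Σ_k collapses to 0 ⇒ CG = 0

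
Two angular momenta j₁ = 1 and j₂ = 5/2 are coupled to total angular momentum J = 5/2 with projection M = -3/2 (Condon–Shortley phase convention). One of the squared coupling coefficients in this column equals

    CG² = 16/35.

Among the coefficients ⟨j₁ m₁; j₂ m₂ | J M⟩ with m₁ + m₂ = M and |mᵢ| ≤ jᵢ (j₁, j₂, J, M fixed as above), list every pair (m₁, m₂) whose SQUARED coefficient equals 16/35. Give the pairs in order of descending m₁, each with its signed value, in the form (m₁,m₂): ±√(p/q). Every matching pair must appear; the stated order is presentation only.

(-1,-1/2): −√(16/35)

Admissible pairs with m₁+m₂ = M = -3/2: (-1,-1/2), (0,-3/2), (1,-5/2)
  (m₁,m₂)=(1,-5/2): CG² = 2/7, CG = +√(2/7)
  (m₁,m₂)=(0,-3/2): CG² = 9/35, CG = +√(9/35)
  (m₁,m₂)=(-1,-1/2): CG² = 16/35, CG = −√(16/35)   ← matches the target
Pairs with CG² = 16/35: (-1,-1/2): −√(16/35)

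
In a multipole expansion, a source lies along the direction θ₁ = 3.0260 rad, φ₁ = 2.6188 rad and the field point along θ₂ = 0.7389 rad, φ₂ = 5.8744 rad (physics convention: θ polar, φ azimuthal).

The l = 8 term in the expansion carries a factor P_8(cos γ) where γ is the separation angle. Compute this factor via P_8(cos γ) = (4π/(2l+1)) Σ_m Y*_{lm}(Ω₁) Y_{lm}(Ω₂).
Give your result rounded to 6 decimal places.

-0.075267

Term-by-term m-sum for l=8 (normalisation 4π/17 = 0.739198):
  m=-8: Y*=(-0.000000, 0.000000)  Y=(-0.021634, -0.002800)  product (0.000000, -0.000000)
  m=-7: Y*=(-0.000000, 0.000000)  Y=(-0.092042, 0.026476)  product (0.000000, -0.000000)
  m=-6: Y*=(-0.000012, -0.000000)  Y=(-0.195124, 0.160676)  product (0.000002, -0.000002)
  m=-5: Y*=(-0.000168, -0.000098)  Y=(-0.197202, 0.385227)  product (0.000071, -0.000045)
  m=-4: Y*=(-0.001150, -0.002006)  Y=(-0.027749, 0.430661)  product (0.000896, -0.000439)
  m=-3: Y*=(0.000049, -0.020387)  Y=(0.029149, 0.081255)  product (0.001658, -0.000590)
  m=-2: Y*=(0.063913, -0.110290)  Y=(-0.233579, -0.249114)  product (-0.042404, 0.009840)
  m=-1: Y*=(0.437608, -0.252183)  Y=(-0.241351, -0.104550)  product (-0.131983, 0.015113)
  m=+0: Y*=(0.899601, -0.000000)  Y=(0.268670, 0.000000)  product (0.241696, 0.000000)
  m=+1: Y*=(-0.437608, -0.252183)  Y=(0.241351, -0.104550)  product (-0.131983, -0.015113)
  m=+2: Y*=(0.063913, 0.110290)  Y=(-0.233579, 0.249114)  product (-0.042404, -0.009840)
  m=+3: Y*=(-0.000049, -0.020387)  Y=(-0.029149, 0.081255)  product (0.001658, 0.000590)
  m=+4: Y*=(-0.001150, 0.002006)  Y=(-0.027749, -0.430661)  product (0.000896, 0.000439)
  m=+5: Y*=(0.000168, -0.000098)  Y=(0.197202, 0.385227)  product (0.000071, 0.000045)
  m=+6: Y*=(-0.000012, 0.000000)  Y=(-0.195124, -0.160676)  product (0.000002, 0.000002)
  m=+7: Y*=(0.000000, 0.000000)  Y=(0.092042, 0.026476)  product (0.000000, 0.000000)
  m=+8: Y*=(-0.000000, -0.000000)  Y=(-0.021634, 0.002800)  product (0.000000, 0.000000)
Total Σ_m = (-0.101823, 0.000000). Multiply by 0.739198: (-0.075267, 0.000000). P_8(cos γ) = -0.075267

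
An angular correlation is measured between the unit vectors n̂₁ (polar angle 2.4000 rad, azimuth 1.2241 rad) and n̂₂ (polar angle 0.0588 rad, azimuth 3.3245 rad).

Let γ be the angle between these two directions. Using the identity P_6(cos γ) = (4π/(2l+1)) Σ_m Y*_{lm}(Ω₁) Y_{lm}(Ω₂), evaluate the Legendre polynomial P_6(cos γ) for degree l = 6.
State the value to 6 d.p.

-0.297854

Expand P_6 via completeness: Σ_{m} conj(Y_{6,m}) at Ω₁ times Y_{6,m} at Ω₂ —
  term(m=-6) = +0.000000-0.000000i   from Y*(Ω₁)=+0.022373+0.040056i, Y(Ω₂)=+0.000000-0.000000i
  term(m=-5) = +0.000000-0.000000i   from Y*(Ω₁)=-0.171218+0.028103i, Y(Ω₂)=-0.000001+0.000001i
  term(m=-4) = -0.000008-0.000013i   from Y*(Ω₁)=+0.067692-0.363707i, Y(Ω₂)=+0.000032-0.000028i
  term(m=-3) = -0.000464+0.000008i   from Y*(Ω₁)=+0.380607+0.223366i, Y(Ω₂)=-0.000896+0.000548i
  term(m=-2) = -0.001256+0.002237i   from Y*(Ω₁)=-0.110788+0.092071i, Y(Ω₂)=+0.016632-0.006371i
  term(m=-1) = -0.030696-0.052437i   from Y*(Ω₁)=+0.108463+0.300211i, Y(Ω₂)=-0.187176+0.034623i
  term(m=+0) = -0.243285-0.000000i   from Y*(Ω₁)=-0.248121-0.000000i, Y(Ω₂)=+0.980512+0.000000i
  term(m=+1) = -0.030696+0.052437i   from Y*(Ω₁)=-0.108463+0.300211i, Y(Ω₂)=+0.187176+0.034623i
  term(m=+2) = -0.001256-0.002237i   from Y*(Ω₁)=-0.110788-0.092071i, Y(Ω₂)=+0.016632+0.006371i
  term(m=+3) = -0.000464-0.000008i   from Y*(Ω₁)=-0.380607+0.223366i, Y(Ω₂)=+0.000896+0.000548i
  term(m=+4) = -0.000008+0.000013i   from Y*(Ω₁)=+0.067692+0.363707i, Y(Ω₂)=+0.000032+0.000028i
  term(m=+5) = +0.000000+0.000000i   from Y*(Ω₁)=+0.171218+0.028103i, Y(Ω₂)=+0.000001+0.000001i
  term(m=+6) = +0.000000+0.000000i   from Y*(Ω₁)=+0.022373-0.040056i, Y(Ω₂)=+0.000000+0.000000i
Total Σ_m = -0.308132+0.000000i. Multiply by 0.966644: -0.297854+0.000000i. P_6(cos γ) = -0.297854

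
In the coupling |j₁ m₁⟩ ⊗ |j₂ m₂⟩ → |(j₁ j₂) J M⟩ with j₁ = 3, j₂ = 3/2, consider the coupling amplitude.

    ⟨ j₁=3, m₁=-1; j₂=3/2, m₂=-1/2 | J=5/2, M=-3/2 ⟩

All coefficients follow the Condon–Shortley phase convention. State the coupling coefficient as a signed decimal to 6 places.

-0.591608

j₁+j₂−J=2  J+j₁−j₂=4  J−j₁+j₂=1  j₁+j₂+J+1=8
(j₁±m₁, j₂±m₂, J±M) = (2,4,1,2,1,4)
P² = 576/35
sum k=0..1:
  [0] +1/48 = 1/48
  [1] −1/6 = -1/6
S = -7/48
C² = P²·S² = 7/20 ; C = -0.591608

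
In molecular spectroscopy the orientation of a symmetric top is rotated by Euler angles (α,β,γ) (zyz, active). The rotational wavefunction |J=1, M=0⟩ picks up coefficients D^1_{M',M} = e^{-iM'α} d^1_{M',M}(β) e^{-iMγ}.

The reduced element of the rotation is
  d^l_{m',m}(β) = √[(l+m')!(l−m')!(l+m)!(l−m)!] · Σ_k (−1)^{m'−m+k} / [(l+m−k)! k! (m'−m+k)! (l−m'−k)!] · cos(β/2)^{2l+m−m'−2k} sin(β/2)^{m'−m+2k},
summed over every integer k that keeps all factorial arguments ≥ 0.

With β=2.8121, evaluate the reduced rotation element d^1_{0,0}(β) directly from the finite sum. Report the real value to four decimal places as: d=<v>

d^1_{0,0}(β=2.8121) via the finite sum:
With c≡cos(β/2)=0.164002 and s≡sin(β/2)=0.986460, N=[1·1·1·1]^{1/2}=1.000000
k: max(0,(0)−(0))=0 … min(1+(0),1−(0))=1
  k=0: (−1)^0·1.0000/(1)·0.1640^2·0.9865^0 = +0.026897
  k=1: (−1)^1·1.0000/(1)·0.1640^0·0.9865^2 = -0.973103
d^1_{0,0}(2.8121) = +0.026897 -0.973103 = -0.946207

d=-0.9462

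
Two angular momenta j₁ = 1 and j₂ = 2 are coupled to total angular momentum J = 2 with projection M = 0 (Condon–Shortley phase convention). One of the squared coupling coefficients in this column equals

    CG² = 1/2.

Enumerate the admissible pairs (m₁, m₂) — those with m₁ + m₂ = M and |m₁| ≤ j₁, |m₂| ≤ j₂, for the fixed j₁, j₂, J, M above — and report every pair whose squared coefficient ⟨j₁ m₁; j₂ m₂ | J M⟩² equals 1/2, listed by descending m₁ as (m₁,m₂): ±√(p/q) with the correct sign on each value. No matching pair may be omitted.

Admissible pairs with m₁+m₂ = M = 0: (-1,1), (0,0), (1,-1)
  (m₁,m₂)=(1,-1): CG² = 1/2, CG = +√(1/2)   ← matches the target
  (m₁,m₂)=(0,0): CG² = 0/1, CG = 0
  (m₁,m₂)=(-1,1): CG² = 1/2, CG = −√(1/2)   ← matches the target
Pairs with CG² = 1/2: (1,-1): +√(1/2); (-1,1): −√(1/2)

(1,-1): +√(1/2); (-1,1): −√(1/2)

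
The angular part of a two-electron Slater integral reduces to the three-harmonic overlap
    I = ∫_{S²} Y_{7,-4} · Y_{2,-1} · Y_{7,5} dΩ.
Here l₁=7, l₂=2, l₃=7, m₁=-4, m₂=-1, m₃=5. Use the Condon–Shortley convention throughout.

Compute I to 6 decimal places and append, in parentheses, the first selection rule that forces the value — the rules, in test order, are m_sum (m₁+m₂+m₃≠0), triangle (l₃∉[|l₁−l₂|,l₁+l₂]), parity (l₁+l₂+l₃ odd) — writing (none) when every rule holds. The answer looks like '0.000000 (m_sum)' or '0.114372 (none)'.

-0.188767 (none)

m-sum 0 ✓  L=16 even ✓  5≤7≤9 ✓
Π(2lᵢ+1) = 15×5×15 = 1125
triangle coeff Δ(7,2,7) = 1/185640
Σ_t [0,2]: t=0:+1/2419200 t=1:−1/518400 t=2:+1/2419200 = -1/907200
(3j)²=56/3315 [(7 2 7; 0 0 0)], sign=+1
Σ_t [0,1]: t=0:+1/79833600 t=1:−1/14515200 = -1/17740800
(3j)²=729/30940 [(7 2 7; -4 -1 5)], sign=-1
⇒ 4πI² = 21870/48841
I = (-1)√(21870/48841/(4π)) = -0.18876748
No selection rule forces the value: the integral is nonzero (none).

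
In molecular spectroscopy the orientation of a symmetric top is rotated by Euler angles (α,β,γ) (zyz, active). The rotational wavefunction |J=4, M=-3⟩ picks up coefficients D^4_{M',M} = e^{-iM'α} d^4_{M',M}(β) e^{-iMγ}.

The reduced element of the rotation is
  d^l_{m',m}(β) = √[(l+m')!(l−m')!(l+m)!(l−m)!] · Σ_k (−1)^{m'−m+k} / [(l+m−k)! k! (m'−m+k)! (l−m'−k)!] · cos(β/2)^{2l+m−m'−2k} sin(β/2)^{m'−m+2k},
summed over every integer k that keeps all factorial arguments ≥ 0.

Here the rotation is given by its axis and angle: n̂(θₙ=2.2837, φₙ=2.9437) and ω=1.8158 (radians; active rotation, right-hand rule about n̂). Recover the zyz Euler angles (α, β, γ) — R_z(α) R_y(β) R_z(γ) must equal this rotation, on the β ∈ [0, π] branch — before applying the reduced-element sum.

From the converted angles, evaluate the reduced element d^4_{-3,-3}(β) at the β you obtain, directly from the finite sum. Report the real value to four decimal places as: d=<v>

Axis–angle → zyz. n̂ = (sinθₙcosφₙ, sinθₙsinφₙ, cosθₙ) = (-0.741702, +0.148724, -0.654033), ω = 1.8158.
R = I cosω + sinω [n̂]ₓ + (1−cosω) n̂n̂ᵀ gives
  R = [+0.441000, +0.497436, +0.747045; -0.771567, -0.215076, +0.598688; +0.458480, -0.840416, +0.288957]
β = atan2(√(R₁₃²+R₂₃²), R₃₃) = 1.277660; α = atan2(R₂₃, R₁₃) mod 2π = 0.675599; γ = atan2(R₃₂, −R₃₁) mod 2π = 4.212977
d^4_{-3,-3}(β=1.2777) via the finite sum:
With c≡cos(β/2)=0.802794 and s≡sin(β/2)=0.596256, N=[1·5040·1·5040]^{1/2}=5040.000000
k∈{0,1} keeps every argument non-negative
  k=0: (−1)^0·5040.0000/(5040)·0.8028^8·0.5963^0 = +0.172518
  k=1: (−1)^1·5040.0000/(720)·0.8028^6·0.5963^2 = -0.666176
d^4_{-3,-3}(1.2777) = +0.172518 -0.666176 = -0.493659

d=-0.4937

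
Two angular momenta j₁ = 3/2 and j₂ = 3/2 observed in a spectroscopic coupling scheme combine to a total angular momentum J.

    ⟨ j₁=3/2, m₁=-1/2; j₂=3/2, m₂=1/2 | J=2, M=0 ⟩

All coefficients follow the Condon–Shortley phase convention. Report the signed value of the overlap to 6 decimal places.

triangle: 1!·2!·2!/6! = 4/720
(j±m)!: 1!·2!·2!·1!·2!·2! = 16
prefactor² = (2J+1)·Δ·N² = 4/9
  k=0: +1/(0!·1!·2!·2!·0!·0!) = 1/4
  k=1: −1/(1!·0!·1!·1!·1!·1!) = -1
Σ = -3/4  ⇒  CG² = 4/9·(-3/4)² = 1/4
CG = −√(1/4) = -0.500000

−√(1/4) = -0.500000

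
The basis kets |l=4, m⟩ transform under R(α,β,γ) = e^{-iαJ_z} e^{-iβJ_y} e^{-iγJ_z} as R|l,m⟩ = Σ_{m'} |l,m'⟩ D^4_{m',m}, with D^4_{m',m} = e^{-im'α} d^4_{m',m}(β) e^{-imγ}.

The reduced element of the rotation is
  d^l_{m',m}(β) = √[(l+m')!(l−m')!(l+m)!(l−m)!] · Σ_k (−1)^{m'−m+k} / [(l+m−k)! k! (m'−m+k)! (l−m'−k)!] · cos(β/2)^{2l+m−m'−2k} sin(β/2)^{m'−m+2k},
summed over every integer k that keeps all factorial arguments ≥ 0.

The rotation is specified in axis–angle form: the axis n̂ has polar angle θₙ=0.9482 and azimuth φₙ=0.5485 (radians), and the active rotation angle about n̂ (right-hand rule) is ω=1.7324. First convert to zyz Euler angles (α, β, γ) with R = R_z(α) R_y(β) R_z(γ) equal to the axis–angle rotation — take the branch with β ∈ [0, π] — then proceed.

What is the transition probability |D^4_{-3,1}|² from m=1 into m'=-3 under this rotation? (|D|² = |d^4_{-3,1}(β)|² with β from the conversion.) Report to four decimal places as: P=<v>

Axis–angle → zyz. n̂ = (sinθₙcosφₙ, sinθₙsinφₙ, cosθₙ) = (+0.693199, +0.423575, +0.583146), ω = 1.7324.
R = I cosω + sinω [n̂]ₓ + (1−cosω) n̂n̂ᵀ gives
  R = [+0.396941, -0.234683, +0.887334; +0.916414, +0.047382, -0.397418; +0.051223, +0.970917, +0.233874]
β = atan2(√(R₁₃²+R₂₃²), R₃₃) = 1.334736; α = atan2(R₂₃, R₁₃) mod 2π = 5.862097; γ = atan2(R₃₂, −R₃₁) mod 2π = 1.623505
First d^4_{-3,1}(β=1.3347), then the phase factors e^{-i(-3)α} and e^{-i(1)γ}:
Half-angle: c=0.785454, s=0.618921. N=√(1·5040·120·6)=1904.940944
k: max(0,(1)−(-3))=4 … min(4+(1),4−(-3))=5
  k=4: (−1)^0·1904.9409/(144)·0.7855^4·0.6189^4 = +0.738824
  k=5: (−1)^1·1904.9409/(240)·0.7855^2·0.6189^6 = -0.275246
d^4_{-3,1}(1.3347) = +0.738824 -0.275246 = +0.463578
|D^4_{-3,1}|² = |d^4_{-3,1}(β)|² = (+0.463578)² = 0.214904 (the z-rotation phases have unit modulus)

P=0.2149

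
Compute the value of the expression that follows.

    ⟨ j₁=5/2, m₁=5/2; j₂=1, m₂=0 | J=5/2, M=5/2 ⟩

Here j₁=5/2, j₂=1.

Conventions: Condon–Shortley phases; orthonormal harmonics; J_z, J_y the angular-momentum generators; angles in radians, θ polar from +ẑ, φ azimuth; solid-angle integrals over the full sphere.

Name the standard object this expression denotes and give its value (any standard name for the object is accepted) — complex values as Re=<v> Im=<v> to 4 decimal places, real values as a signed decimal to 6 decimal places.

Clebsch–Gordan coefficient, +√(5/7) ≈ +0.845154

This is a Clebsch–Gordan (vector-coupling) coefficient.
j₁+j₂−J=1  J+j₁−j₂=4  J−j₁+j₂=1  j₁+j₂+J+1=7
(j₁±m₁, j₂±m₂, J±M) = (5,0,1,1,5,0)
P² = 2880/7
sum k=0..0:
  [0] +1/24 = 1/24
S = 1/24
C² = P²·S² = 5/7 ; C = +0.845154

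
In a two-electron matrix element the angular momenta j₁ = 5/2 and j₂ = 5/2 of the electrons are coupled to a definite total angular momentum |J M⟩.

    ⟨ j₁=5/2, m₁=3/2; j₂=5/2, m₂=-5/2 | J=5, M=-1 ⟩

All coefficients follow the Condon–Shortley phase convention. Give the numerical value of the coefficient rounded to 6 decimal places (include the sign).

√[11·0!5!5!/11! · 4!1!0!5!4!6!] = √(1382400/7)
  +(−1)^0/∏(0,0,1,0,4,5)! = 1/2880  (running 1/2880)
⟨..|..⟩ = √(1382400/7)·(1/2880) = +0.154303

+√(1/42) = +0.154303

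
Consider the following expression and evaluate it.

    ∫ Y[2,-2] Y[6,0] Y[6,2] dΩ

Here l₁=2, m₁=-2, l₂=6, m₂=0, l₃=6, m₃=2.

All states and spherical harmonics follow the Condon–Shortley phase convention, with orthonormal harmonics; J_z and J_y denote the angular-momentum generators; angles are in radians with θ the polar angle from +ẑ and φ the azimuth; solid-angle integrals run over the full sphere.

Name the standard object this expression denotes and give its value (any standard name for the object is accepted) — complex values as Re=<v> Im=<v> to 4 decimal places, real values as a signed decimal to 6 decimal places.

This is a Gaunt coefficient — the integral of a triple product of spherical harmonics over the sphere.
Checks pass: Σm=0; 14 even; l₃=6∈[4,8].
(2·2+1)(2·6+1)(2·6+1) = 845
Δ: 2! 2! 10! / 15! → 1/90090
sum: t=0:+1/69120 t=1:−1/14400 t=2:+1/69120 = -7/172800
3j²(2 6 6; 0 0 0) = Δ·Π!·Σ² = 14/715  (sign -1)
sum: t=2:+1/69120 = 1/69120
3j²(2 6 6; -2 0 2) = Δ·Π!·Σ² = 4/143  (sign +1)
combine: 4πI² = 845·14/715·4/143 = 56/121
take √, sign -1: I = -0.19190947

Gaunt coefficient, -0.191909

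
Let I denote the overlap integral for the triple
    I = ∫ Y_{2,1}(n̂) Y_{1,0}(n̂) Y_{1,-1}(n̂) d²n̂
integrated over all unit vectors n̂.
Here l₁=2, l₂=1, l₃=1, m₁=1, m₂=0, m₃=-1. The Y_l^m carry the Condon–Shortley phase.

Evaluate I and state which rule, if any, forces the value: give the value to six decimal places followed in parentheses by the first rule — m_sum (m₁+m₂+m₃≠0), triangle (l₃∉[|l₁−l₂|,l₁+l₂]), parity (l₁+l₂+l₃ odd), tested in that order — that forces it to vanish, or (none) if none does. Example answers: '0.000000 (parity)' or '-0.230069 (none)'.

Checks pass: Σm=0; 4 even; l₃=1∈[1,3].
(2·2+1)(2·1+1)(2·1+1) = 45
Δ: 2! 2! 0! / 5! → 1/30
sum: t=1:−1/1 = -1/1
3j²(2 1 1; 0 0 0) = Δ·Π!·Σ² = 2/15  (sign +1)
sum: t=1:−1/2 = -1/2
3j²(2 1 1; 1 0 -1) = Δ·Π!·Σ² = 1/10  (sign -1)
combine: 4πI² = 45·2/15·1/10 = 3/5
take √, sign -1: I = -0.21850969
No selection rule forces the value: the integral is nonzero (none).

-0.218510 (none)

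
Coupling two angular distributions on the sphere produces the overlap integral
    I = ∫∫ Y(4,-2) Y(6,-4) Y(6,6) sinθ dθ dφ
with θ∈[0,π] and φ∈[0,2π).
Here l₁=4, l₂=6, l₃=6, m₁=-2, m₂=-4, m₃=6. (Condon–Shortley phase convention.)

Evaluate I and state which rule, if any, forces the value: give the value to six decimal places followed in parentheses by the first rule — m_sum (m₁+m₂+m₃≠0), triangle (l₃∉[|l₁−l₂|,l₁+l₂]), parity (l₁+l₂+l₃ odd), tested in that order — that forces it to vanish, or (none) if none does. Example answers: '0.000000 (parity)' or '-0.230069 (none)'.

m-sum 0 ✓  L=16 even ✓  2≤6≤10 ✓
Π(2lᵢ+1) = 9×13×13 = 1521
triangle coeff Δ(4,6,6) = 1/15315300
Σ_t [0,4]: t=0:+1/829440 t=1:−1/25920 t=2:+1/9216 t=3:−1/25920 t=4:+1/829440 = 7/207360
(3j)²=28/2431 [(4 6 6; 0 0 0)], sign=+1
Σ_t [2,2]: t=2:+1/3870720 = 1/3870720
(3j)²=135/6188 [(4 6 6; -2 -4 6)], sign=+1
⇒ 4πI² = 1215/3179
I = (+1)√(1215/3179/(4π)) = 0.17439657
No selection rule forces the value: the integral is nonzero (none).

0.174397 (none)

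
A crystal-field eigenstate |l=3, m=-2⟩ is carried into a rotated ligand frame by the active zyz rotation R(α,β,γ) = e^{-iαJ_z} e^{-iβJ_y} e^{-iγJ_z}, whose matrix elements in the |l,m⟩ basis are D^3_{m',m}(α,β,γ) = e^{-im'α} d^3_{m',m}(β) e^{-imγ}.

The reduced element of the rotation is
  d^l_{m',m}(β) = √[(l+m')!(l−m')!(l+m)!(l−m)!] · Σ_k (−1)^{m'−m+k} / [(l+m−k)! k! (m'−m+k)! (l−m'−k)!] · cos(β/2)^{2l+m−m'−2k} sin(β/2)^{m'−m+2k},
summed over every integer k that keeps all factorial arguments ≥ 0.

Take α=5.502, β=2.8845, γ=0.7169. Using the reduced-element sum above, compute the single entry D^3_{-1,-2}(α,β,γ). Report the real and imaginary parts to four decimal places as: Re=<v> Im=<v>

Split into d^3_{-1,-2}(β=2.8845) × two z-phases.
c=cos(2.884500/2)=0.128193, s=sin(2.884500/2)=0.991749; N=√[2·24·1·120]=75.894664
k: max(0,(-2)−(-1))=0 … min(3+(-2),3−(-1))=1
  k=0: (−1)^1·75.8947/(24)·0.1282^5·0.9917^1 = -0.000109
  k=1: (−1)^2·75.8947/(12)·0.1282^3·0.9917^3 = +0.012996
d^3_{-1,-2}(2.8845) = -0.000109 +0.012996 = +0.012888
Attach z-rotation phases: D = e^{-i(-1)(5.5020)}·(+0.012888)·e^{-i(-2)(0.7169)} = +0.010239+0.007826i

Re=0.0102 Im=0.0078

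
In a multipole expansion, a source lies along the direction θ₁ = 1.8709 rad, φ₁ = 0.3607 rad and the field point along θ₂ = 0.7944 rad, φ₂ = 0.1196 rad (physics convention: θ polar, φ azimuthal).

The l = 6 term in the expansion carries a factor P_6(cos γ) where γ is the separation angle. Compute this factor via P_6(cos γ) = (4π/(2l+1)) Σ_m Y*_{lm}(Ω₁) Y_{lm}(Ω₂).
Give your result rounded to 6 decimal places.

0.330337

Summing Y*_{l m}(θ₁,φ₁)·Y_{l m}(θ₂,φ₂) over m ∈ [−6, 6]; prefactor 4π/(2·6+1) = 0.966644:
  m=-6: (-0.20532 + 0.30441j) × (0.04800 - 0.04189j) = 0.00290 + 0.02321j  (running Σ = 0.00290 + 0.02321j)
  m=-5: (0.09077 - 0.38299j) × (0.17913 - 0.12203j) = -0.03048 - 0.07968j  (running Σ = -0.02758 - 0.05647j)
  m=-4: (-0.00147 - 0.01141j) × (0.36114 - 0.18728j) = -0.00267 - 0.00384j  (running Σ = -0.03024 - 0.06032j)
  m=-3: (0.16068 + 0.30220j) × (0.37263 - 0.13975j) = 0.10211 + 0.09015j  (running Σ = 0.07186 + 0.02984j)
  m=-2: (-0.07164 - 0.06301j) × (0.01895 - 0.00462j) = -0.00165 - 0.00086j  (running Σ = 0.07021 + 0.02897j)
  m=-1: (-0.28633 - 0.10800j) × (-0.36282 + 0.04360j) = 0.10860 + 0.02670j  (running Σ = 0.17881 + 0.05567j)
  m=0: (0.12234 + 0.00000j) × (-0.12980 + 0.00000j) = -0.01588 + 0.00000j  (running Σ = 0.16293 + 0.05567j)
  m=1: (0.28633 - 0.10800j) × (0.36282 + 0.04360j) = 0.10860 - 0.02670j  (running Σ = 0.27152 + 0.02897j)
  m=2: (-0.07164 + 0.06301j) × (0.01895 + 0.00462j) = -0.00165 + 0.00086j  (running Σ = 0.26988 + 0.02984j)
  m=3: (-0.16068 + 0.30220j) × (-0.37263 - 0.13975j) = 0.10211 - 0.09015j  (running Σ = 0.37198 - 0.06032j)
  m=4: (-0.00147 + 0.01141j) × (0.36114 + 0.18728j) = -0.00267 + 0.00384j  (running Σ = 0.36931 - 0.05647j)
  m=5: (-0.09077 - 0.38299j) × (-0.17913 - 0.12203j) = -0.03048 + 0.07968j  (running Σ = 0.33884 + 0.02321j)
  m=6: (-0.20532 - 0.30441j) × (0.04800 + 0.04189j) = 0.00290 - 0.02321j  (running Σ = 0.34174 + 0.00000j)
Total Σ_m = 0.34174 + 0.00000j. Multiply by 0.966644: 0.33034 + 0.00000j. P_6(cos γ) = 0.330337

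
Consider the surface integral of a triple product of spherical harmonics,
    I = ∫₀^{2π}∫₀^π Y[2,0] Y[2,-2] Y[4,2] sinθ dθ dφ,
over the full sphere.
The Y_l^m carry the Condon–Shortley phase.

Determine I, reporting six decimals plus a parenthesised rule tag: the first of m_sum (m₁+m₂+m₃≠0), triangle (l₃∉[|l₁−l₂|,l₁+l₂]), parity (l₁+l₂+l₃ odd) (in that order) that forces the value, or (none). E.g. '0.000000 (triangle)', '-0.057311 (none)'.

Rules hold: Σm=0, L=8 even, 0≤4≤4.
N = 5·5·9 = 225
Δ = 0!·4!·4!/9! = 1/630
Racah Σ t=0..0: t=0:+1/16 = 1/16
⇒ 3j(2 2 4; 0 0 0)² = 2/35, sgn +1
Racah Σ t=0..0: t=0:+1/96 = 1/96
⇒ 3j(2 2 4; 0 -2 2)² = 1/42, sgn +1
4πI² = N·(3j₀)²·(3jₘ)² = 15/49
I = +1·√(0.306122/4π) = 0.15607835
No selection rule forces the value: the integral is nonzero (none).

0.156078 (none)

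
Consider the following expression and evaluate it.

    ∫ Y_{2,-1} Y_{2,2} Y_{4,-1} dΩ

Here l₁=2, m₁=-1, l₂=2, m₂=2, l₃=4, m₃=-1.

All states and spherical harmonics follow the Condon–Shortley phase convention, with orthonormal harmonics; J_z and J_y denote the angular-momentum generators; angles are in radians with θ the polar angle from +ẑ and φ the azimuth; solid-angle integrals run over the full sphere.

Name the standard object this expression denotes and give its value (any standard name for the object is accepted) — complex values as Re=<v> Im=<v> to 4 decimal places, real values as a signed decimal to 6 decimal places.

Gaunt coefficient, -0.090112

This is a Gaunt coefficient — the integral of a triple product of spherical harmonics over the sphere.
m-sum 0 ✓  L=8 even ✓  0≤4≤4 ✓
Π(2lᵢ+1) = 5×5×9 = 225
triangle coeff Δ(2,2,4) = 1/630
Σ_t [0,0]: t=0:+1/16 = 1/16
(3j)²=2/35 [(2 2 4; 0 0 0)], sign=+1
Σ_t [0,0]: t=0:+1/144 = 1/144
(3j)²=1/126 [(2 2 4; -1 2 -1)], sign=-1
⇒ 4πI² = 5/49
I = (-1)√(5/49/(4π)) = -0.09011188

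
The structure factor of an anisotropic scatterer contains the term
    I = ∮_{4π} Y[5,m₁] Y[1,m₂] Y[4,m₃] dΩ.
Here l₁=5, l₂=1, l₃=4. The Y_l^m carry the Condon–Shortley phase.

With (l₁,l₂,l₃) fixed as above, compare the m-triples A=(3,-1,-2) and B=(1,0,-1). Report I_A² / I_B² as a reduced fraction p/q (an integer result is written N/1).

7/6

Shared (l₁,l₂,l₃)=(5,1,4): N and (l;000)² cancel in I_A²/I_B².
A: Δ = 2!·8!·0!/11! = 1/495; Racah Σ t=0..0: t=0:+1/2880 = 1/2880; ⇒ 3j(5 1 4; 3 -1 -2)² = 28/495, sgn +1
B: Δ = 2!·8!·0!/11! = 1/495; Racah Σ t=1..1: t=1:−1/720 = -1/720; ⇒ 3j(5 1 4; 1 0 -1)² = 8/165, sgn +1
I_A²/I_B² = (28/495)/(8/165) = 7/6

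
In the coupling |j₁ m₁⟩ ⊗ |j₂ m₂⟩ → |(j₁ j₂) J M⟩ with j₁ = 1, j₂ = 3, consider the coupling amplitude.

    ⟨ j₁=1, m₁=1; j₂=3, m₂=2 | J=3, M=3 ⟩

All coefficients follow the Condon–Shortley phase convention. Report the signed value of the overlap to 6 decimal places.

+0.500000

j₁+j₂−J=1  J+j₁−j₂=1  J−j₁+j₂=5  j₁+j₂+J+1=8
(j₁±m₁, j₂±m₂, J±M) = (2,0,5,1,6,0)
P² = 3600
sum k=0..0:
  [0] +1/120 = 1/120
S = 1/120
C² = P²·S² = 1/4 ; C = +0.500000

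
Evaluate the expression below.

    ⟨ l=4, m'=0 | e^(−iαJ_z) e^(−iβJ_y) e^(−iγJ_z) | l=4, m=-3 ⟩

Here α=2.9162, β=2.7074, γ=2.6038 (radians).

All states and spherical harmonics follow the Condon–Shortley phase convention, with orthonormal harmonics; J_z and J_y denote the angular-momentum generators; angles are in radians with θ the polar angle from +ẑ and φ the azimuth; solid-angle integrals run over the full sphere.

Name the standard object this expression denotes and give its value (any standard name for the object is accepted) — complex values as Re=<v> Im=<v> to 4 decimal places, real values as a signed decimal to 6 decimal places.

Wigner D-matrix element, Re=0.0043 Im=0.0998

This is a Wigner D-matrix element — the rotation-matrix element ⟨l m'| R(α,β,γ) |l m⟩ in the angular-momentum basis.
D^4_{0,-3}(2.9162,2.7074,2.6038) = e^{-i·0·2.9162}·d^4_{0,-3}(2.7074)·e^{-i·-3·2.6038}. Compute d first:
c=cos(2.707400/2)=0.215395, s=sin(2.707400/2)=0.976527; N=√[24·24·1·5040]=1703.830978
k: max(0,(-3)−(0))=0 … min(4+(-3),4−(0))=1
  k=0: (−1)^3·1703.8310/(144)·0.2154^5·0.9765^3 = -0.005109
  k=1: (−1)^4·1703.8310/(144)·0.2154^3·0.9765^5 = +0.105001
d^4_{0,-3}(2.7074) = -0.005109 +0.105001 = +0.099892
Phases: e^{-i·(0)·2.9162}=+1.000000+0.000000i, e^{-i·(-3)·2.6038}=+0.042569+0.999094i ⇒ D=+0.004252+0.099802i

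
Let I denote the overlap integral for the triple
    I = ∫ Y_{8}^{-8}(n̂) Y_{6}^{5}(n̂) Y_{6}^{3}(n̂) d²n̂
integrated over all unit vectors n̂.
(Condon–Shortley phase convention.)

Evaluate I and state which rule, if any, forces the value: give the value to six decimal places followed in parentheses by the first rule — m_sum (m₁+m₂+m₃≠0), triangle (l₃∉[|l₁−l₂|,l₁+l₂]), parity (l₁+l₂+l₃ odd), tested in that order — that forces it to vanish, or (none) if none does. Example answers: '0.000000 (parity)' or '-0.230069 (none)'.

Rules hold: Σm=0, L=20 even, 2≤6≤14.
N = 17·13·13 = 2873
Δ = 8!·8!·4!/21! = 1/1309458150
Racah Σ t=2..6: t=2:+1/49766400 t=3:−1/3110400 t=4:+1/1327104 t=5:−1/3110400 t=6:+1/49766400 = 1/6635520
⇒ 3j(8 6 6; 0 0 0)² = 350/46189, sgn +1
Racah Σ t=8..8: t=8:+1/9754214400 = 1/9754214400
⇒ 3j(8 6 6; -8 5 3)² = 33/2261, sgn -1
4πI² = N·(3j₀)²·(3jₘ)² = 1950/6137
I = -1·√(0.317745/4π) = -0.15901362
No selection rule forces the value: the integral is nonzero (none).

-0.159014 (none)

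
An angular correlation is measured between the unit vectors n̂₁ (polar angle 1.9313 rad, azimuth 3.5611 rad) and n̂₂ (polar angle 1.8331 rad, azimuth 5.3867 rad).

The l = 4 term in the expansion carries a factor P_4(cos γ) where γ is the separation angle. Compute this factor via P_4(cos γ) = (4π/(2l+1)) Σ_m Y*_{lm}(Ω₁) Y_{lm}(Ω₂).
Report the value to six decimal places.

0.306827

Addition theorem: P_4(cos γ) = (4π/9) Σ_m Y*_{lm}(Ω₁) Y_{lm}(Ω₂), m = −4…4:
  m=-4: Y*=(-0.036310, 0.337307)  Y=(-0.347633, -0.165509)  product (0.068450, -0.111250)
  m=-3: Y*=(0.111133, 0.344239)  Y=(0.263007, -0.127741)  product (0.073202, 0.076341)
  m=-2: Y*=(-0.025246, -0.028109)  Y=(0.036394, -0.161105)  product (-0.005447, 0.003044)
  m=-1: Y*=(-0.303621, -0.135409)  Y=(0.187102, 0.234083)  product (-0.025111, -0.096408)
  m=+0: Y*=(-0.020204, -0.000000)  Y=(0.120707, 0.000000)  product (-0.002439, -0.000000)
  m=+1: Y*=(0.303621, -0.135409)  Y=(-0.187102, 0.234083)  product (-0.025111, 0.096408)
  m=+2: Y*=(-0.025246, 0.028109)  Y=(0.036394, 0.161105)  product (-0.005447, -0.003044)
  m=+3: Y*=(-0.111133, 0.344239)  Y=(-0.263007, -0.127741)  product (0.073202, -0.076341)
  m=+4: Y*=(-0.036310, -0.337307)  Y=(-0.347633, 0.165509)  product (0.068450, 0.111250)
Total Σ_m = (0.219749, 0.000000). Multiply by 1.396263: (0.306827, 0.000000). P_4(cos γ) = 0.306827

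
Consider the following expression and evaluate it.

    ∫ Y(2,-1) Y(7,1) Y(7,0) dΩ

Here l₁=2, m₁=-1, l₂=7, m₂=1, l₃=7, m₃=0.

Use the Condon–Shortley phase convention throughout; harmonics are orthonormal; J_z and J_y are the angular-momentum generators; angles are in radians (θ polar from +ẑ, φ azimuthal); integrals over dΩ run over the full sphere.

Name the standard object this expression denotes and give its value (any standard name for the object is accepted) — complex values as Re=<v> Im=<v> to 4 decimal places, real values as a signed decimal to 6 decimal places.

Gaunt coefficient, -0.026159

This is a Gaunt coefficient — the integral of a triple product of spherical harmonics over the sphere.
m-sum 0 ✓  L=16 even ✓  5≤7≤9 ✓
Π(2lᵢ+1) = 5×15×15 = 1125
triangle coeff Δ(2,7,7) = 1/185640
Σ_t [0,2]: t=0:+1/2419200 t=1:−1/518400 t=2:+1/2419200 = -1/907200
(3j)²=56/3315 [(2 7 7; 0 0 0)], sign=+1
Σ_t [1,2]: t=1:−1/1209600 t=2:+1/1036800 = 1/7257600
(3j)²=1/2210 [(2 7 7; -1 1 0)], sign=-1
⇒ 4πI² = 420/48841
I = (-1)√(420/48841/(4π)) = -0.02615938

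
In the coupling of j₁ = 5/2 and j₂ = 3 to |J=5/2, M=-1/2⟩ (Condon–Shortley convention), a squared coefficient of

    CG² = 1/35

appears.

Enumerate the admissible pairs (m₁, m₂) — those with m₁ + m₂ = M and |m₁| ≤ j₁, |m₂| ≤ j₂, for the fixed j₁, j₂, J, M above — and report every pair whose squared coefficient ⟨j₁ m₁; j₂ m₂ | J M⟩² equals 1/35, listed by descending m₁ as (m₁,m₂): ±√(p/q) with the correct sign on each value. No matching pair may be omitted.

(-3/2,1): +√(1/35)

Admissible pairs with m₁+m₂ = M = -1/2: (-5/2,2), (-3/2,1), (-1/2,0), (1/2,-1), (3/2,-2), (5/2,-3)
  (m₁,m₂)=(5/2,-3): CG² = 5/21, CG = +√(5/21)
  (m₁,m₂)=(3/2,-2): CG² = 1/14, CG = +√(1/14)
  (m₁,m₂)=(1/2,-1): CG² = 8/35, CG = −√(8/35)
  (m₁,m₂)=(-1/2,0): CG² = 8/105, CG = +√(8/105)
  (m₁,m₂)=(-3/2,1): CG² = 1/35, CG = +√(1/35)   ← matches the target
  (m₁,m₂)=(-5/2,2): CG² = 5/14, CG = −√(5/14)
Pairs with CG² = 1/35: (-3/2,1): +√(1/35)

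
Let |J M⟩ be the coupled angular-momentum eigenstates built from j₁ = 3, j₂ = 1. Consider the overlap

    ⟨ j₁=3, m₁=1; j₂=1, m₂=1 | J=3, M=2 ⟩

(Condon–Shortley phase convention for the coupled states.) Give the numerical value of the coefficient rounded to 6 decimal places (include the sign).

√[7·1!5!1!/8! · 4!2!2!0!5!1!] = √(240)
  +(−1)^1/∏(1,0,1,1,4,0)! = -1/24  (running -1/24)
⟨..|..⟩ = √(240)·(-1/24) = -0.645497

-0.645497  (= −√(5/12))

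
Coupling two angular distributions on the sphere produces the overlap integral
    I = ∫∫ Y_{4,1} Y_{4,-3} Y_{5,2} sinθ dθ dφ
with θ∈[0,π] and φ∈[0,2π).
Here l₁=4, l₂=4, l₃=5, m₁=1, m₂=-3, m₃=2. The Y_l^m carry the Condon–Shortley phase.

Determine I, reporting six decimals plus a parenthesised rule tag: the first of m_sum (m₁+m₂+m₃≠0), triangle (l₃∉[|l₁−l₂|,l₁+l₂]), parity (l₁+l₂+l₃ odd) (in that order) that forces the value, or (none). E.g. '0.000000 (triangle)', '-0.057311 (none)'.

l₁+l₂+l₃=13 is odd: 3j(l;000)=0 ⇒ I=0

0.000000 (parity)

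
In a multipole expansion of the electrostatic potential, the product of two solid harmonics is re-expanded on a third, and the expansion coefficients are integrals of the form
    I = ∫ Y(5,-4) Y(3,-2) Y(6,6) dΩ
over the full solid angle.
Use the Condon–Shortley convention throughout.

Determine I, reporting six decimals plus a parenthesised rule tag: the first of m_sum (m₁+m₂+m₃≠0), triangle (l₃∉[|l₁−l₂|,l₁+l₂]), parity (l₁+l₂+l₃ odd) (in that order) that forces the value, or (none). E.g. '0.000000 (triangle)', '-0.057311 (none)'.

0.207001 (none)

Rules hold: Σm=0, L=14 even, 2≤6≤8.
N = 11·7·13 = 1001
Δ = 2!·8!·4!/15! = 1/675675
Racah Σ t=0..2: t=0:+1/8640 t=1:−1/2304 t=2:+1/8640 = -7/34560
⇒ 3j(5 3 6; 0 0 0)² = 7/429, sgn -1
Racah Σ t=1..1: t=1:−1/967680 = -1/967680
⇒ 3j(5 3 6; -4 -2 6)² = 3/91, sgn -1
4πI² = N·(3j₀)²·(3jₘ)² = 7/13
I = +1·√(0.538462/4π) = 0.20700098
No selection rule forces the value: the integral is nonzero (none).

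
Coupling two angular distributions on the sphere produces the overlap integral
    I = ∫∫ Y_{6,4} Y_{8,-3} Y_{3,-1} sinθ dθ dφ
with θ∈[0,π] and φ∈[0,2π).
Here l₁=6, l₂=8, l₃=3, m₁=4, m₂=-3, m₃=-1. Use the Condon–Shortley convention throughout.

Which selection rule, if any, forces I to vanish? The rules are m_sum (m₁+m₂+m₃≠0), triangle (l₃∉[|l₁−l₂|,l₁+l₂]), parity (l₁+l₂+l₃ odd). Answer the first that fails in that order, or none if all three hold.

parity

m₁+m₂+m₃ = 4 − 3 − 1 = 0  ✓
triangle: |6−8|=2 ≤ l₃=3 ≤ 6+8=14  ✓
parity: l₁+l₂+l₃ = 17 is odd  ✗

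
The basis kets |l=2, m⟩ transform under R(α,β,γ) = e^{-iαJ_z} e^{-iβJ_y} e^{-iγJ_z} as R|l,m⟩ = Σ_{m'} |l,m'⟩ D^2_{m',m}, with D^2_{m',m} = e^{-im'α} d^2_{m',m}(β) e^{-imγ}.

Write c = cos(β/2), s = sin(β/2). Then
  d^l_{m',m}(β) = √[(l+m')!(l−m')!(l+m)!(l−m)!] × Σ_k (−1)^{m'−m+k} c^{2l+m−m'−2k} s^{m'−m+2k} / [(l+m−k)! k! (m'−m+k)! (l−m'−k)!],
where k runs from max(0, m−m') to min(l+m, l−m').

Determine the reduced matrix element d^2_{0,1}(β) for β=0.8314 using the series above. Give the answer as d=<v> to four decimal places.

d^2_{0,1}(β=0.8314) via the finite sum:
c=cos(0.831400/2)=0.914834, s=sin(0.831400/2)=0.403830; N=√[2·2·6·1]=4.898979
k: max(0,(1)−(0))=1 … min(2+(1),2−(0))=2
  k=1: (−1)^0·4.8990/(2)·0.9148^3·0.4038^1 = +0.757358
  k=2: (−1)^1·4.8990/(2)·0.9148^1·0.4038^3 = -0.147576
d^2_{0,1}(0.8314) = +0.757358 -0.147576 = +0.609782

d=0.6098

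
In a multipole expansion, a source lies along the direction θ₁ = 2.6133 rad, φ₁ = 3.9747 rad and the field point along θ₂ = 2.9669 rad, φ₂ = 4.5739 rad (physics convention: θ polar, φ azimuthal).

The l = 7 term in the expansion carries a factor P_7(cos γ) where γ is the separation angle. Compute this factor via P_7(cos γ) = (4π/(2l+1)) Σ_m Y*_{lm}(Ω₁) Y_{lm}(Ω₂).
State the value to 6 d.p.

-0.252002

Addition theorem: P_7(cos γ) = (4π/15) Σ_m Y*_{lm}(Ω₁) Y_{lm}(Ω₂), m = −7…7:
  term(m=-7) = (-0.000000, 0.000000)   from Y*(Ω₁)=(-0.003720, 0.001804), Y(Ω₂)=(0.000002, -0.000001)
  term(m=-6) = (-0.000001, 0.000001)   from Y*(Ω₁)=(-0.007484, 0.025425), Y(Ω₂)=(0.000034, 0.000038)
  term(m=-5) = (-0.000069, -0.000010)   from Y*(Ω₁)=(0.053996, 0.088696), Y(Ω₂)=(-0.000431, 0.000520)
  term(m=-4) = (-0.001276, -0.001177)   from Y*(Ω₁)=(0.269036, 0.051974), Y(Ω₂)=(-0.005388, -0.003333)
  term(m=-3) = (-0.004533, -0.019644)   from Y*(Ω₁)=(0.378195, -0.282920), Y(Ω₂)=(0.017228, -0.039053)
  term(m=-2) = (0.031151, -0.079748)   from Y*(Ω₁)=(0.040933, -0.427686), Y(Ω₂)=(0.191679, 0.054491)
  term(m=-1) = (-0.025464, 0.017391)   from Y*(Ω₁)=(0.036162, 0.039788), Y(Ω₂)=(-0.079173, 0.568031)
  term(m=+0) = (-0.300419, 0.000000)   from Y*(Ω₁)=(0.446520, -0.000000), Y(Ω₂)=(-0.672801, 0.000000)
  term(m=+1) = (-0.025464, -0.017391)   from Y*(Ω₁)=(-0.036162, 0.039788), Y(Ω₂)=(0.079173, 0.568031)
  term(m=+2) = (0.031151, 0.079748)   from Y*(Ω₁)=(0.040933, 0.427686), Y(Ω₂)=(0.191679, -0.054491)
  term(m=+3) = (-0.004533, 0.019644)   from Y*(Ω₁)=(-0.378195, -0.282920), Y(Ω₂)=(-0.017228, -0.039053)
  term(m=+4) = (-0.001276, 0.001177)   from Y*(Ω₁)=(0.269036, -0.051974), Y(Ω₂)=(-0.005388, 0.003333)
  term(m=+5) = (-0.000069, 0.000010)   from Y*(Ω₁)=(-0.053996, 0.088696), Y(Ω₂)=(0.000431, 0.000520)
  term(m=+6) = (-0.000001, -0.000001)   from Y*(Ω₁)=(-0.007484, -0.025425), Y(Ω₂)=(0.000034, -0.000038)
  term(m=+7) = (-0.000000, -0.000000)   from Y*(Ω₁)=(0.003720, 0.001804), Y(Ω₂)=(-0.000002, -0.000001)
Σ over m = (-0.300805, 0.000000); ×(4π/15) → (-0.252002, 0.000000). Real part: -0.252002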